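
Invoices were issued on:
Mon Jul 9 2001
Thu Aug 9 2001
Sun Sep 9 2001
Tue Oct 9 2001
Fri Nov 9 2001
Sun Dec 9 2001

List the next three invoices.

Wed Jan 9 2002, Sat Feb 9 2002, Sat Mar 9 2002

The day-of-month is always 9 (31, 31, 30, 31, 30 days between events).
So this recurs on the 9th of each month.
Next: January 2002 → Wed Jan 9 2002.
Next: February 2002 → Sat Feb 9 2002.
March 2002: Sat Mar 9 2002.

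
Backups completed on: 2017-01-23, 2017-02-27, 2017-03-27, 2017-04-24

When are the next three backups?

2017-05-22, 2017-06-26, 2017-07-24

These are Mondays at 28- or 35-day spacing (35, 28, 28).
The pattern: 4th Monday of the month.
May 2017 — 4th Monday is 2017-05-22.
June 2017 — 4th Monday is 2017-06-26.
July 2017 — 4th Monday is 2017-07-24.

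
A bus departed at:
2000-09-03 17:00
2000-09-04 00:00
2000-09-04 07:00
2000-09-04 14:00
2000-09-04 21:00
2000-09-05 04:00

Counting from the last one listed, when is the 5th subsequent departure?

2000-09-06 15:00

The interval is a steady 7 hours (7, 7, 7, 7, 7).
2000-09-05 04:00 + 7 h = 2000-09-05 11:00.
2000-09-05 11:00 + 7 h = 2000-09-05 18:00.
2000-09-05 18:00 + 7 h = 2000-09-06 01:00.
2000-09-06 01:00 + 7 h = 2000-09-06 08:00.
2000-09-06 08:00 + 7 h = 2000-09-06 15:00.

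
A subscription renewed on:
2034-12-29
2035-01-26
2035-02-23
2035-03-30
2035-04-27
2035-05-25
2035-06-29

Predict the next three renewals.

2035-07-27, 2035-08-31, 2035-09-28

These are Fridays with 28, 28, 35, 28, 28, 35-day gaps.
Each is the final Friday of its month — 2034-12-29 is past the 28th, so '4th Friday' doesn't fit.
Last Friday of July 2035: 2035-07-27.
Last Friday of August 2035: 2035-08-31.
September 2035 ends with Friday 2035-09-28.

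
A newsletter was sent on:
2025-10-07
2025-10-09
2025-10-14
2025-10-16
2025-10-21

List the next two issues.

2025-10-23, 2025-10-28

Gaps: 2, 5, 2, 5 days — not constant, but cyclic with period 2.
The events fall on every Tuesday and Thursday.
Next Thursday: 2025-10-23.
The following Tuesday is 2025-10-28.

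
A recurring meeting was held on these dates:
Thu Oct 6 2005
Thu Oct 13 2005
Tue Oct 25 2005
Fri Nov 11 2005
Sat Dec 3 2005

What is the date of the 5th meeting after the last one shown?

The spacing grows by 5 each time: 7, 12, 17, 22 days.
Next gap: 27 days. Sat Dec 3 2005 + 27 days = Fri Dec 30 2005.
Next gap: 32 days. Fri Dec 30 2005 + 32 days = Tue Jan 31 2006.
Next gap: 37 days. Tue Jan 31 2006 + 37 days = Thu Mar 9 2006.
Next gap: 42 days. Thu Mar 9 2006 + 42 days = Thu Apr 20 2006.
Next gap: 47 days. Thu Apr 20 2006 + 47 days = Tue Jun 6 2006.

Tue Jun 6 2006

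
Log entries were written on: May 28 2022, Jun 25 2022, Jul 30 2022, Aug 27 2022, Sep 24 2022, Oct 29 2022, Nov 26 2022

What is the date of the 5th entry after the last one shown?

Every date is a Saturday; gaps 28, 35, 28, 28, 35, 28 days.
Each is the last Saturday of its month (at least one falls on the 29th or later, ruling out '4th Saturday').
December 2022 ends with Saturday Dec 31 2022.
January 2023 ends with Saturday Jan 28 2023.
Last Saturday of February 2023: Feb 25 2023.
Last Saturday of March 2023: Mar 25 2023.
April 2023 ends with Saturday Apr 29 2023.

Apr 29 2023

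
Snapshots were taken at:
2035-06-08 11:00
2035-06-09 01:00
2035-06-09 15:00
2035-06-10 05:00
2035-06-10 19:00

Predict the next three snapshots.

Gaps: 14, 14, 14, 14 hours — each event is 14 hours after the previous one.
2035-06-10 19:00 + 14 h = 2035-06-11 09:00.
2035-06-11 09:00 + 14 h = 2035-06-11 23:00.
2035-06-11 23:00 + 14 h = 2035-06-12 13:00.

2035-06-11 09:00, 2035-06-11 23:00, 2035-06-12 13:00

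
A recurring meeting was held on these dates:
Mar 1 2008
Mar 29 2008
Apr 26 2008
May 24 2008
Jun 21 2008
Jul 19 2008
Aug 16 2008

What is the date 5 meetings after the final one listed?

Jan 3 2009

Gaps between consecutive events: 28, 28, 28, 28, 28, 28 days — a constant 28-day interval.
Aug 16 2008 + 28 days = Sep 13 2008.
Sep 13 2008 + 28 days = Oct 11 2008.
Oct 11 2008 + 28 days = Nov 8 2008.
Nov 8 2008 + 28 days = Dec 6 2008.
Dec 6 2008 + 28 days = Jan 3 2009.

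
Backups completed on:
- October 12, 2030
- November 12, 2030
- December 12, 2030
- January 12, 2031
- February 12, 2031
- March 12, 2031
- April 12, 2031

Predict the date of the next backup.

May 12, 2031

Each date is the 12th; the gaps (31, 30, 31, 31, 28, 31) track the month lengths.
The rule is the 12th of each month.
May 2031: May 12, 2031.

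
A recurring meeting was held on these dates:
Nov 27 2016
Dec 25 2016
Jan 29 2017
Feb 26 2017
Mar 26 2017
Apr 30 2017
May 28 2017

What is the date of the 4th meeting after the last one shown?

Sep 24 2017

These are Sundays with 28, 35, 28, 28, 35, 28-day gaps.
Each is the final Sunday of its month — Jan 29 2017 is past the 28th, so '4th Sunday' doesn't fit.
Last Sunday of June 2017: Jun 25 2017.
July 2017 ends with Sunday Jul 30 2017.
Last Sunday of August 2017: Aug 27 2017.
September 2017 ends with Sunday Sep 24 2017.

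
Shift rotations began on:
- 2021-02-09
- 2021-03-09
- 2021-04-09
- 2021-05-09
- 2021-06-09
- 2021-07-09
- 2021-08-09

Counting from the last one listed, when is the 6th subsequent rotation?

2022-02-09

Gaps: 28, 31, 30, 31, 30, 31 days — not constant. Every event is on the 9th of the month.
Pattern: the 9th of each month.
Next: September 2021 → 2021-09-09.
Next: October 2021 → 2021-10-09.
November 2021: 2021-11-09.
December 2021: 2021-12-09.
January 2022: 2022-01-09.
Next: February 2022 → 2022-02-09.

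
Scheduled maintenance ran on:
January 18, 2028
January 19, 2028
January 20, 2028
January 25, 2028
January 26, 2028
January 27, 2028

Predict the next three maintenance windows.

Every event lands on a Tuesday or Wednesday or Thursday (gaps cycle 1, 1, 5, 1, 1).
So the schedule is: every Tuesday, Wednesday and Thursday.
Next Tuesday: February 1, 2028.
Next Wednesday: February 2, 2028.
Next Thursday: February 3, 2028.

February 1, 2028; February 2, 2028; February 3, 2028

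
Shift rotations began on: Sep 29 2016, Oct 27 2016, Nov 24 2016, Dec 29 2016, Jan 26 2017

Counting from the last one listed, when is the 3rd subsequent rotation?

Apr 27 2017

These are Thursdays with 28, 28, 35, 28-day gaps.
Each is the final Thursday of its month — Sep 29 2016 is past the 28th, so '4th Thursday' doesn't fit.
Last Thursday of February 2017: Feb 23 2017.
Last Thursday of March 2017: Mar 30 2017.
April 2017 ends with Thursday Apr 27 2017.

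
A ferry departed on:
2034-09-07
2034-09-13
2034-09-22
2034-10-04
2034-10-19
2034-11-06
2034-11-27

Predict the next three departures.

2034-12-21, 2035-01-17, 2035-02-16

The spacing grows by 3 each time: 6, 9, 12, 15, 18, 21 days.
Next gap: 24 days. 2034-11-27 + 24 days = 2034-12-21.
Next gap: 27 days. 2034-12-21 + 27 days = 2035-01-17.
Next gap: 30 days. 2035-01-17 + 30 days = 2035-02-16.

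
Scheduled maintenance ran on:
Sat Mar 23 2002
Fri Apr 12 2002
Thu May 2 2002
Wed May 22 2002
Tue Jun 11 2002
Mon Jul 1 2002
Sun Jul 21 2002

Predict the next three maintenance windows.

Sat Aug 10 2002, Fri Aug 30 2002, Thu Sep 19 2002

Every event comes 20 days after the last (20, 20, 20, 20, 20, 20).
Sun Jul 21 2002 + 20 days = Sat Aug 10 2002.
Sat Aug 10 2002 + 20 days = Fri Aug 30 2002.
Fri Aug 30 2002 + 20 days = Thu Sep 19 2002.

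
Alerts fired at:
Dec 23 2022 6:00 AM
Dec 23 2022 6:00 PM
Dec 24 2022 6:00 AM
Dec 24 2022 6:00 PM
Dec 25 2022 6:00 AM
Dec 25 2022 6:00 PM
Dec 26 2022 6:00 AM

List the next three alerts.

Dec 26 2022 6:00 PM, Dec 27 2022 6:00 AM, Dec 27 2022 6:00 PM

The interval is a steady 12 hours (12, 12, 12, 12, 12, 12).
Dec 26 2022 6:00 AM + 12 h = Dec 26 2022 6:00 PM.
Dec 26 2022 6:00 PM + 12 h = Dec 27 2022 6:00 AM.
Dec 27 2022 6:00 AM + 12 h = Dec 27 2022 6:00 PM.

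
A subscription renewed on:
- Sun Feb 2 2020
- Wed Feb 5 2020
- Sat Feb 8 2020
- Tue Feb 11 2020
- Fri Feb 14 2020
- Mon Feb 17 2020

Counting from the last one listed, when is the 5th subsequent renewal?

Tue Mar 3 2020

Every event comes 3 days after the last (3, 3, 3, 3, 3).
Mon Feb 17 2020 + 3 days = Thu Feb 20 2020.
Thu Feb 20 2020 + 3 days = Sun Feb 23 2020.
Sun Feb 23 2020 + 3 days = Wed Feb 26 2020.
Wed Feb 26 2020 + 3 days = Sat Feb 29 2020.
Sat Feb 29 2020 + 3 days = Tue Mar 3 2020.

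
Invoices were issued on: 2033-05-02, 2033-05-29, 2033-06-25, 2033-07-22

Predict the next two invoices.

Gaps between consecutive events: 27, 27, 27 days — a constant 27-day interval.
2033-07-22 + 27 days = 2033-08-18.
2033-08-18 + 27 days = 2033-09-14.

2033-08-18, 2033-09-14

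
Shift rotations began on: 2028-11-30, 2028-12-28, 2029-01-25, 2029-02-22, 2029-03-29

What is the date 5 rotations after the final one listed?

2029-08-30

All Thursdays; the gaps (28, 28, 28, 35) vary with month length.
This is the last Thursday of each month.
Last Thursday of April 2029: 2029-04-26.
May 2029 ends with Thursday 2029-05-31.
Last Thursday of June 2029: 2029-06-28.
July 2029 ends with Thursday 2029-07-26.
August 2029 ends with Thursday 2029-08-30.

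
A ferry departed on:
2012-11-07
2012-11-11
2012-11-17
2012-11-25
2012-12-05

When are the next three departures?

2012-12-17, 2012-12-31, 2013-01-16

The spacing grows by 2 each time: 4, 6, 8, 10 days.
Next gap: 12 days. 2012-12-05 + 12 days = 2012-12-17.
Next gap: 14 days. 2012-12-17 + 14 days = 2012-12-31.
Next gap: 16 days. 2012-12-31 + 16 days = 2013-01-16.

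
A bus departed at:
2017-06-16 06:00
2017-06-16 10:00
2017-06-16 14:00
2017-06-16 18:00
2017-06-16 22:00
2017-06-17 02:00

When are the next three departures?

2017-06-17 06:00, 2017-06-17 10:00, 2017-06-17 14:00

The interval is a steady 4 hours (4, 4, 4, 4, 4).
2017-06-17 02:00 + 4 h = 2017-06-17 06:00.
2017-06-17 06:00 + 4 h = 2017-06-17 10:00.
2017-06-17 10:00 + 4 h = 2017-06-17 14:00.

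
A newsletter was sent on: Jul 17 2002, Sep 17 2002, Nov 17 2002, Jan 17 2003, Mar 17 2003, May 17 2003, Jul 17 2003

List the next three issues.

Gaps: 62, 61, 61, 59, 61, 61 days — not constant. Every event is on the 17th of the month.
Pattern: the 17th of every 2 months.
Next: September 2003 → Sep 17 2003.
November 2003: Nov 17 2003.
Next: January 2004 → Jan 17 2004.

Sep 17 2003, Nov 17 2003, Jan 17 2004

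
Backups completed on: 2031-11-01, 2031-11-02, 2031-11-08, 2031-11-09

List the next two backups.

Every event lands on a Saturday or Sunday (gaps cycle 1, 6, 1).
So the schedule is: every Saturday and Sunday.
The following Saturday is 2031-11-15.
Next Sunday: 2031-11-16.

2031-11-15, 2031-11-16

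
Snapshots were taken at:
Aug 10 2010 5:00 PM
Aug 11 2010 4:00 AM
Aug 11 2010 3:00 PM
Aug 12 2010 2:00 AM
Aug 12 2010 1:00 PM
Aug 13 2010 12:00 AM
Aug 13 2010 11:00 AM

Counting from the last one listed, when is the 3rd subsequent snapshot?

Gaps: 11, 11, 11, 11, 11, 11 hours — each event is 11 hours after the previous one.
Aug 13 2010 11:00 AM + 11 h = Aug 13 2010 10:00 PM.
Aug 13 2010 10:00 PM + 11 h = Aug 14 2010 9:00 AM.
Aug 14 2010 9:00 AM + 11 h = Aug 14 2010 8:00 PM.

Aug 14 2010 8:00 PM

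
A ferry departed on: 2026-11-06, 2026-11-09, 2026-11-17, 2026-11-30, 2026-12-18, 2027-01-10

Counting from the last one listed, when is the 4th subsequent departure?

Intervals are 3, 8, 13, 18, 23 days — an arithmetic progression with common difference 5.
Next gap: 28 days. 2027-01-10 + 28 days = 2027-02-07.
Next gap: 33 days. 2027-02-07 + 33 days = 2027-03-12.
Next gap: 38 days. 2027-03-12 + 38 days = 2027-04-19.
Next gap: 43 days. 2027-04-19 + 43 days = 2027-06-01.

2027-06-01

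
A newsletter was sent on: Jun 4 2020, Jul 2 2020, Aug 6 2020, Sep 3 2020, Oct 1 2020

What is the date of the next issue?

All dates are Thursdays, 28, 35, 28, 28 days apart.
Specifically, the 1st Thursday of each month.
1st Thursday of November 2020: Nov 5 2020.

Nov 5 2020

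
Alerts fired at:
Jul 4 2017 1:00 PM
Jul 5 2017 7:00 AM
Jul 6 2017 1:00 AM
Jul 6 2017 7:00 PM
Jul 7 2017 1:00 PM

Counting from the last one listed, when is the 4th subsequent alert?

Spacing: 18, 18, 18, 18 h — constant 18 h.
Jul 7 2017 1:00 PM + 18 h = Jul 8 2017 7:00 AM.
Jul 8 2017 7:00 AM + 18 h = Jul 9 2017 1:00 AM.
Jul 9 2017 1:00 AM + 18 h = Jul 9 2017 7:00 PM.
Jul 9 2017 7:00 PM + 18 h = Jul 10 2017 1:00 PM.

Jul 10 2017 1:00 PM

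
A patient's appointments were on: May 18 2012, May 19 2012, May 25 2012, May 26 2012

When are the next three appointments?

Jun 1 2012, Jun 2 2012, Jun 8 2012

Every event lands on a Friday or Saturday (gaps cycle 1, 6, 1).
So the schedule is: every Friday and Saturday.
The following Friday is Jun 1 2012.
Next Saturday: Jun 2 2012.
The following Friday is Jun 8 2012.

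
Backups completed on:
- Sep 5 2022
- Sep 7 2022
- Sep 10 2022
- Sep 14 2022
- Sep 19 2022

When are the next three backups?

Gaps: 2, 3, 4, 5 days — each gap is 1 larger than the previous one.
Next gap: 6 days. Sep 19 2022 + 6 days = Sep 25 2022.
Next gap: 7 days. Sep 25 2022 + 7 days = Oct 2 2022.
Next gap: 8 days. Oct 2 2022 + 8 days = Oct 10 2022.

Sep 25 2022, Oct 2 2022, Oct 10 2022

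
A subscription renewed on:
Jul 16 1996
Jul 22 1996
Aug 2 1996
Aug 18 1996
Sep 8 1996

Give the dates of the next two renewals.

Oct 4 1996, Nov 4 1996

The spacing grows by 5 each time: 6, 11, 16, 21 days.
Next gap: 26 days. Sep 8 1996 + 26 days = Oct 4 1996.
Next gap: 31 days. Oct 4 1996 + 31 days = Nov 4 1996.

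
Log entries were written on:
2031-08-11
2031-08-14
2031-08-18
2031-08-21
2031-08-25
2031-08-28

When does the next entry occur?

Gaps: 3, 4, 3, 4, 3 days — not constant, but cyclic with period 2.
The events fall on every Monday and Thursday.
Next Monday: 2031-09-01.

2031-09-01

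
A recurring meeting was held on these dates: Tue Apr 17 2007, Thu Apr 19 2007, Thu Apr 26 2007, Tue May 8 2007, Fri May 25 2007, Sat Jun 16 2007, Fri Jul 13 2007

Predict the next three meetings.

Intervals are 2, 7, 12, 17, 22, 27 days — an arithmetic progression with common difference 5.
Next gap: 32 days. Fri Jul 13 2007 + 32 days = Tue Aug 14 2007.
Next gap: 37 days. Tue Aug 14 2007 + 37 days = Thu Sep 20 2007.
Next gap: 42 days. Thu Sep 20 2007 + 42 days = Thu Nov 1 2007.

Tue Aug 14 2007, Thu Sep 20 2007, Thu Nov 1 2007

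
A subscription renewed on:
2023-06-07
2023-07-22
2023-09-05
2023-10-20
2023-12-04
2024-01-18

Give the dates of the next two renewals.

Gaps between consecutive events: 45, 45, 45, 45, 45 days — a constant 45-day interval.
2024-01-18 + 45 days = 2024-03-03.
2024-03-03 + 45 days = 2024-04-17.

2024-03-03, 2024-04-17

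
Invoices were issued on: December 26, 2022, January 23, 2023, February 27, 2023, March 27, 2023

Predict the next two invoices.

These are Mondays at 28- or 35-day spacing (28, 35, 28).
The pattern: 4th Monday of the month.
April 2023 — 4th Monday is April 24, 2023.
May 2023 — 4th Monday is May 22, 2023.

April 24, 2023; May 22, 2023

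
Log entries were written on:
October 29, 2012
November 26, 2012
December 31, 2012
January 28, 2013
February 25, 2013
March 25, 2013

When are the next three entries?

All Mondays; the gaps (28, 35, 28, 28, 28) vary with month length.
This is the last Monday of each month.
April 2013 ends with Monday April 29, 2013.
May 2013 ends with Monday May 27, 2013.
June 2013 ends with Monday June 24, 2013.

April 29, 2013; May 27, 2013; June 24, 2013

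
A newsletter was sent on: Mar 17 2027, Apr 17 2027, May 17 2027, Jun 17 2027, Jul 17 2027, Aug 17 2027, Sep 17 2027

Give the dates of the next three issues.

Oct 17 2027, Nov 17 2027, Dec 17 2027

The day-of-month is always 17 (31, 30, 31, 30, 31, 31 days between events).
So this recurs on the 17th of each month.
Next: October 2027 → Oct 17 2027.
Next: November 2027 → Nov 17 2027.
December 2027: Dec 17 2027.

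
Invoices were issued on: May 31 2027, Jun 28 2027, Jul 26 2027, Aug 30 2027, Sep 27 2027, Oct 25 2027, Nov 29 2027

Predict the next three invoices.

These are Mondays with 28, 28, 35, 28, 28, 35-day gaps.
Each is the final Monday of its month — May 31 2027 is past the 28th, so '4th Monday' doesn't fit.
December 2027 ends with Monday Dec 27 2027.
January 2028 ends with Monday Jan 31 2028.
Last Monday of February 2028: Feb 28 2028.

Dec 27 2027, Jan 31 2028, Feb 28 2028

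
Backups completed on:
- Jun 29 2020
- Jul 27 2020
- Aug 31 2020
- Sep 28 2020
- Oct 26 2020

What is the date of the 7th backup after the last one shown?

May 31 2021

Every date is a Monday; gaps 28, 35, 28, 28 days.
Each is the last Monday of its month (at least one falls on the 29th or later, ruling out '4th Monday').
November 2020 ends with Monday Nov 30 2020.
December 2020 ends with Monday Dec 28 2020.
Last Monday of January 2021: Jan 25 2021.
Last Monday of February 2021: Feb 22 2021.
March 2021 ends with Monday Mar 29 2021.
Last Monday of April 2021: Apr 26 2021.
May 2021 ends with Monday May 31 2021.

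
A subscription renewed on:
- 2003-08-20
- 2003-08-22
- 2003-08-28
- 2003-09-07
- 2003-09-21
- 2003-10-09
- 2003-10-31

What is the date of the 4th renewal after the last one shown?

Intervals are 2, 6, 10, 14, 18, 22 days — an arithmetic progression with common difference 4.
Next gap: 26 days. 2003-10-31 + 26 days = 2003-11-26.
Next gap: 30 days. 2003-11-26 + 30 days = 2003-12-26.
Next gap: 34 days. 2003-12-26 + 34 days = 2004-01-29.
Next gap: 38 days. 2004-01-29 + 38 days = 2004-03-07.

2004-03-07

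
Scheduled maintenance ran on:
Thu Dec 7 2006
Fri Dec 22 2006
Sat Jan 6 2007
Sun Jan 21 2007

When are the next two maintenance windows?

Mon Feb 5 2007, Tue Feb 20 2007

The spacing is 15, 15, 15 days — always 15 days.
Sun Jan 21 2007 + 15 days = Mon Feb 5 2007.
Mon Feb 5 2007 + 15 days = Tue Feb 20 2007.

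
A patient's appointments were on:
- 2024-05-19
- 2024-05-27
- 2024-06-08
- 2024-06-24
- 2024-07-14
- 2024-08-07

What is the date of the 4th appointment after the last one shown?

Intervals are 8, 12, 16, 20, 24 days — an arithmetic progression with common difference 4.
Next gap: 28 days. 2024-08-07 + 28 days = 2024-09-04.
Next gap: 32 days. 2024-09-04 + 32 days = 2024-10-06.
Next gap: 36 days. 2024-10-06 + 36 days = 2024-11-11.
Next gap: 40 days. 2024-11-11 + 40 days = 2024-12-21.

2024-12-21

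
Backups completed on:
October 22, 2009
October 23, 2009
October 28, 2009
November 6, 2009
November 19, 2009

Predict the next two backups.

Intervals are 1, 5, 9, 13 days — an arithmetic progression with common difference 4.
Next gap: 17 days. November 19, 2009 + 17 days = December 6, 2009.
Next gap: 21 days. December 6, 2009 + 21 days = December 27, 2009.

December 6, 2009; December 27, 2009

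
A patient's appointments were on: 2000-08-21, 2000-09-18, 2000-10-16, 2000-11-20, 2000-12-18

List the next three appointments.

2001-01-15, 2001-02-19, 2001-03-19

All dates are Mondays, 28, 28, 35, 28 days apart.
Specifically, the 3rd Monday of each month.
3rd Monday of January 2001: 2001-01-15.
3rd Monday of February 2001: 2001-02-19.
March 2001 — 3rd Monday is 2001-03-19.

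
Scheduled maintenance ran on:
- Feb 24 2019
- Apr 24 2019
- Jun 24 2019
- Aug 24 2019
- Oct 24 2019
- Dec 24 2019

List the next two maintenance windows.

The day-of-month is always 24 (59, 61, 61, 61, 61 days between events).
So this recurs on the 24th of every 2 months.
February 2020: Feb 24 2020.
Next: April 2020 → Apr 24 2020.

Feb 24 2020, Apr 24 2020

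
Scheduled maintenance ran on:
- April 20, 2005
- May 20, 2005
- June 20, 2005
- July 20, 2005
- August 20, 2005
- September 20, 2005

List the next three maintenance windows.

Gaps: 30, 31, 30, 31, 31 days — not constant. Every event is on the 20th of the month.
Pattern: the 20th of each month.
Next: October 2005 → October 20, 2005.
Next: November 2005 → November 20, 2005.
December 2005: December 20, 2005.

October 20, 2005; November 20, 2005; December 20, 2005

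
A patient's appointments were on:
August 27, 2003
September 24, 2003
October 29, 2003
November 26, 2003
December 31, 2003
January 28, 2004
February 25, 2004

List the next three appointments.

March 31, 2004; April 28, 2004; May 26, 2004

All Wednesdays; the gaps (28, 35, 28, 35, 28, 28) vary with month length.
This is the last Wednesday of each month.
Last Wednesday of March 2004: March 31, 2004.
April 2004 ends with Wednesday April 28, 2004.
Last Wednesday of May 2004: May 26, 2004.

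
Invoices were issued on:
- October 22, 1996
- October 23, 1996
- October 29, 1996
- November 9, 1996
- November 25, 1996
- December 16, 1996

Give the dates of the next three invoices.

January 11, 1997; February 11, 1997; March 19, 1997

Gaps: 1, 6, 11, 16, 21 days — each gap is 5 larger than the previous one.
Next gap: 26 days. December 16, 1996 + 26 days = January 11, 1997.
Next gap: 31 days. January 11, 1997 + 31 days = February 11, 1997.
Next gap: 36 days. February 11, 1997 + 36 days = March 19, 1997.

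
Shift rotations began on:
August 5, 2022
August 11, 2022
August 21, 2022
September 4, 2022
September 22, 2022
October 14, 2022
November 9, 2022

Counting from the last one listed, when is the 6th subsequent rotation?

July 7, 2023

Intervals are 6, 10, 14, 18, 22, 26 days — an arithmetic progression with common difference 4.
Next gap: 30 days. November 9, 2022 + 30 days = December 9, 2022.
Next gap: 34 days. December 9, 2022 + 34 days = January 12, 2023.
Next gap: 38 days. January 12, 2023 + 38 days = February 19, 2023.
Next gap: 42 days. February 19, 2023 + 42 days = April 2, 2023.
Next gap: 46 days. April 2, 2023 + 46 days = May 18, 2023.
Next gap: 50 days. May 18, 2023 + 50 days = July 7, 2023.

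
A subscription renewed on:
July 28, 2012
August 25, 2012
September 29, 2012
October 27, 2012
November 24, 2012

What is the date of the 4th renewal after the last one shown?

Every date is a Saturday; gaps 28, 35, 28, 28 days.
Each is the last Saturday of its month (at least one falls on the 29th or later, ruling out '4th Saturday').
Last Saturday of December 2012: December 29, 2012.
January 2013 ends with Saturday January 26, 2013.
Last Saturday of February 2013: February 23, 2013.
Last Saturday of March 2013: March 30, 2013.

March 30, 2013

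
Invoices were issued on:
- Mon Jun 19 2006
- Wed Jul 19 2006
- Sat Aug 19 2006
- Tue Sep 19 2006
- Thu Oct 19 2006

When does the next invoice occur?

Sun Nov 19 2006

Each date is the 19th; the gaps (30, 31, 31, 30) track the month lengths.
The rule is the 19th of each month.
November 2006: Sun Nov 19 2006.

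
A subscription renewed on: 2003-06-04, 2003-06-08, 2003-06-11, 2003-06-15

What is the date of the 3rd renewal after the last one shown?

2003-06-25

Gaps: 4, 3, 4 days — not constant, but cyclic with period 2.
The events fall on every Wednesday and Sunday.
Next Wednesday: 2003-06-18.
Next Sunday: 2003-06-22.
The following Wednesday is 2003-06-25.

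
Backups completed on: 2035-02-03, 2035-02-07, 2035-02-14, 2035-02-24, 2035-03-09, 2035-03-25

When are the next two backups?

Intervals are 4, 7, 10, 13, 16 days — an arithmetic progression with common difference 3.
Next gap: 19 days. 2035-03-25 + 19 days = 2035-04-13.
Next gap: 22 days. 2035-04-13 + 22 days = 2035-05-05.

2035-04-13, 2035-05-05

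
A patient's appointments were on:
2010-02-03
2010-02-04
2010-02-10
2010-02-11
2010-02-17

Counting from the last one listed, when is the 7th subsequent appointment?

2010-03-11

The gap pattern 1, 6, 1, 6 repeats every 2 events.
These are the Wednesdays and Thursdays of each week.
The following Thursday is 2010-02-18.
Next Wednesday: 2010-02-24.
Next Thursday: 2010-02-25.
Next Wednesday: 2010-03-03.
The following Thursday is 2010-03-04.
Next Wednesday: 2010-03-10.
The following Thursday is 2010-03-11.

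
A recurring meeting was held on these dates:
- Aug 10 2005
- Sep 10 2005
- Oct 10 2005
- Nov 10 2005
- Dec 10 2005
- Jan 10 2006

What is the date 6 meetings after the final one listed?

Jul 10 2006

Each date is the 10th; the gaps (31, 30, 31, 30, 31) track the month lengths.
The rule is the 10th of each month.
Next: February 2006 → Feb 10 2006.
March 2006: Mar 10 2006.
Next: April 2006 → Apr 10 2006.
Next: May 2006 → May 10 2006.
Next: June 2006 → Jun 10 2006.
Next: July 2006 → Jul 10 2006.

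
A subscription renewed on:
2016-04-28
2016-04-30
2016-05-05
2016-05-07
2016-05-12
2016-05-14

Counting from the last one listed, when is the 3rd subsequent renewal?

The gap pattern 2, 5, 2, 5, 2 repeats every 2 events.
These are the Thursdays and Saturdays of each week.
The following Thursday is 2016-05-19.
Next Saturday: 2016-05-21.
Next Thursday: 2016-05-26.

2016-05-26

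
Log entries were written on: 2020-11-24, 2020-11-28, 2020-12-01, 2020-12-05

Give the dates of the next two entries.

Gaps: 4, 3, 4 days — not constant, but cyclic with period 2.
The events fall on every Tuesday and Saturday.
Next Tuesday: 2020-12-08.
The following Saturday is 2020-12-12.

2020-12-08, 2020-12-12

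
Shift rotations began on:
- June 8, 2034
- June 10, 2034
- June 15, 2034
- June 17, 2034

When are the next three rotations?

The gap pattern 2, 5, 2 repeats every 2 events.
These are the Thursdays and Saturdays of each week.
The following Thursday is June 22, 2034.
The following Saturday is June 24, 2034.
The following Thursday is June 29, 2034.

June 22, 2034; June 24, 2034; June 29, 2034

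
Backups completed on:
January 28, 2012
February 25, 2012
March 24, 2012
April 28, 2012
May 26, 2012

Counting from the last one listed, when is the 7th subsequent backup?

Gaps: 28, 28, 35, 28 days — a mix of 28 and 35. Every date is a Saturday.
Each is the 4th Saturday of its month.
June 2012 — 4th Saturday is June 23, 2012.
4th Saturday of July 2012: July 28, 2012.
4th Saturday of August 2012: August 25, 2012.
4th Saturday of September 2012: September 22, 2012.
October 2012 — 4th Saturday is October 27, 2012.
November 2012 — 4th Saturday is November 24, 2012.
4th Saturday of December 2012: December 22, 2012.

December 22, 2012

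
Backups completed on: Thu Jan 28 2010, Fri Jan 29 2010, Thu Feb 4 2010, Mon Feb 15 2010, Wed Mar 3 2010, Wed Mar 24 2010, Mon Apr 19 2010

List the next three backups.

Gaps: 1, 6, 11, 16, 21, 26 days — each gap is 5 larger than the previous one.
Next gap: 31 days. Mon Apr 19 2010 + 31 days = Thu May 20 2010.
Next gap: 36 days. Thu May 20 2010 + 36 days = Fri Jun 25 2010.
Next gap: 41 days. Fri Jun 25 2010 + 41 days = Thu Aug 5 2010.

Thu May 20 2010, Fri Jun 25 2010, Thu Aug 5 2010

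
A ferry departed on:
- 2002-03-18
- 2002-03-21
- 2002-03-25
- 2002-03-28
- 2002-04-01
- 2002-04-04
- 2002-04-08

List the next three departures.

The gap pattern 3, 4, 3, 4, 3, 4 repeats every 2 events.
These are the Mondays and Thursdays of each week.
The following Thursday is 2002-04-11.
The following Monday is 2002-04-15.
The following Thursday is 2002-04-18.

2002-04-11, 2002-04-15, 2002-04-18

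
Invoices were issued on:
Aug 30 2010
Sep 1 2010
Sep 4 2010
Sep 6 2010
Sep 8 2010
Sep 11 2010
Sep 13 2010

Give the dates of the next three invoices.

The gap pattern 2, 3, 2, 2, 3, 2 repeats every 3 events.
These are the Mondays, Wednesdays and Saturdays of each week.
Next Wednesday: Sep 15 2010.
Next Saturday: Sep 18 2010.
The following Monday is Sep 20 2010.

Sep 15 2010, Sep 18 2010, Sep 20 2010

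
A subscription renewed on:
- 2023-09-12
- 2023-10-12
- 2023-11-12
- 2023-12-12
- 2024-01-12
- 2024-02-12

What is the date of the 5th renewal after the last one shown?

The day-of-month is always 12 (30, 31, 30, 31, 31 days between events).
So this recurs on the 12th of each month.
Next: March 2024 → 2024-03-12.
April 2024: 2024-04-12.
Next: May 2024 → 2024-05-12.
Next: June 2024 → 2024-06-12.
July 2024: 2024-07-12.

2024-07-12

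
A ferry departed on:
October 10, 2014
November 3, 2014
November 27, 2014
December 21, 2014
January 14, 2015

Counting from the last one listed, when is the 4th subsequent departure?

April 20, 2015

Every event comes 24 days after the last (24, 24, 24, 24).
January 14, 2015 + 24 days = February 7, 2015.
February 7, 2015 + 24 days = March 3, 2015.
March 3, 2015 + 24 days = March 27, 2015.
March 27, 2015 + 24 days = April 20, 2015.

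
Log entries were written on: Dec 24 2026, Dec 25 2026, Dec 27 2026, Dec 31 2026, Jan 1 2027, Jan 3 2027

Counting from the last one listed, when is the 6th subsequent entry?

The gap pattern 1, 2, 4, 1, 2 repeats every 3 events.
These are the Thursdays, Fridays and Sundays of each week.
The following Thursday is Jan 7 2027.
Next Friday: Jan 8 2027.
Next Sunday: Jan 10 2027.
Next Thursday: Jan 14 2027.
The following Friday is Jan 15 2027.
The following Sunday is Jan 17 2027.

Jan 17 2027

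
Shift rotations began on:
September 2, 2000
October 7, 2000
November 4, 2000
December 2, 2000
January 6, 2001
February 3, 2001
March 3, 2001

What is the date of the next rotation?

Gaps: 35, 28, 28, 35, 28, 28 days — a mix of 28 and 35. Every date is a Saturday.
Each is the 1st Saturday of its month.
1st Saturday of April 2001: April 7, 2001.

April 7, 2001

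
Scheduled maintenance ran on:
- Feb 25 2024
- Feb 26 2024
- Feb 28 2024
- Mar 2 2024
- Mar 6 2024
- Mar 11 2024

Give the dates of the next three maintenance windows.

Mar 17 2024, Mar 24 2024, Apr 1 2024

Gaps: 1, 2, 3, 4, 5 days — each gap is 1 larger than the previous one.
Next gap: 6 days. Mar 11 2024 + 6 days = Mar 17 2024.
Next gap: 7 days. Mar 17 2024 + 7 days = Mar 24 2024.
Next gap: 8 days. Mar 24 2024 + 8 days = Apr 1 2024.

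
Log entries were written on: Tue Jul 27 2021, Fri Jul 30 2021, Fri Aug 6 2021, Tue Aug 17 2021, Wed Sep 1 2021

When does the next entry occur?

Mon Sep 20 2021

Gaps: 3, 7, 11, 15 days — each gap is 4 larger than the previous one.
Next gap: 19 days. Wed Sep 1 2021 + 19 days = Mon Sep 20 2021.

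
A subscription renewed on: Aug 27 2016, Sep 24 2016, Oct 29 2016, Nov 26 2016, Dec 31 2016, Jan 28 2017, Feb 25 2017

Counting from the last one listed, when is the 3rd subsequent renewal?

These are Saturdays with 28, 35, 28, 35, 28, 28-day gaps.
Each is the final Saturday of its month — Oct 29 2016 is past the 28th, so '4th Saturday' doesn't fit.
Last Saturday of March 2017: Mar 25 2017.
April 2017 ends with Saturday Apr 29 2017.
Last Saturday of May 2017: May 27 2017.

May 27 2017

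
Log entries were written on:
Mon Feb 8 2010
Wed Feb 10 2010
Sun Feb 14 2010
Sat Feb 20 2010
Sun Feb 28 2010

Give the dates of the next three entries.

Intervals are 2, 4, 6, 8 days — an arithmetic progression with common difference 2.
Next gap: 10 days. Sun Feb 28 2010 + 10 days = Wed Mar 10 2010.
Next gap: 12 days. Wed Mar 10 2010 + 12 days = Mon Mar 22 2010.
Next gap: 14 days. Mon Mar 22 2010 + 14 days = Mon Apr 5 2010.

Wed Mar 10 2010, Mon Mar 22 2010, Mon Apr 5 2010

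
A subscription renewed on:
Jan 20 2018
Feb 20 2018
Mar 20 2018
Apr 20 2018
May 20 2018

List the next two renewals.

Jun 20 2018, Jul 20 2018

The day-of-month is always 20 (31, 28, 31, 30 days between events).
So this recurs on the 20th of each month.
June 2018: Jun 20 2018.
Next: July 2018 → Jul 20 2018.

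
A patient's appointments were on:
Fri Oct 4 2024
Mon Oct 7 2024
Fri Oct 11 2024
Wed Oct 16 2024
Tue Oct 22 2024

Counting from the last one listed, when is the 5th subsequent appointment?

The spacing grows by 1 each time: 3, 4, 5, 6 days.
Next gap: 7 days. Tue Oct 22 2024 + 7 days = Tue Oct 29 2024.
Next gap: 8 days. Tue Oct 29 2024 + 8 days = Wed Nov 6 2024.
Next gap: 9 days. Wed Nov 6 2024 + 9 days = Fri Nov 15 2024.
Next gap: 10 days. Fri Nov 15 2024 + 10 days = Mon Nov 25 2024.
Next gap: 11 days. Mon Nov 25 2024 + 11 days = Fri Dec 6 2024.

Fri Dec 6 2024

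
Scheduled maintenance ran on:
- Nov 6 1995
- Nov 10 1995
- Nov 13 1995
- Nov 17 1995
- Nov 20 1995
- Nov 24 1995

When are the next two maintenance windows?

Gaps: 4, 3, 4, 3, 4 days — not constant, but cyclic with period 2.
The events fall on every Monday and Friday.
The following Monday is Nov 27 1995.
The following Friday is Dec 1 1995.

Nov 27 1995, Dec 1 1995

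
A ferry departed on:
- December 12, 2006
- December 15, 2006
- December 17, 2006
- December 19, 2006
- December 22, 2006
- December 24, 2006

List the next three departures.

Gaps: 3, 2, 2, 3, 2 days — not constant, but cyclic with period 3.
The events fall on every Tuesday, Friday and Sunday.
The following Tuesday is December 26, 2006.
Next Friday: December 29, 2006.
The following Sunday is December 31, 2006.

December 26, 2006; December 29, 2006; December 31, 2006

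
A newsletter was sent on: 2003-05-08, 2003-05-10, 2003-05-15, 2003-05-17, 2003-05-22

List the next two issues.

2003-05-24, 2003-05-29

Every event lands on a Thursday or Saturday (gaps cycle 2, 5, 2, 5).
So the schedule is: every Thursday and Saturday.
The following Saturday is 2003-05-24.
The following Thursday is 2003-05-29.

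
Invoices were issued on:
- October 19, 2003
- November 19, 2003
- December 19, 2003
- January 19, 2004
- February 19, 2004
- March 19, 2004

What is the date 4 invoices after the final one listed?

The day-of-month is always 19 (31, 30, 31, 31, 29 days between events).
So this recurs on the 19th of each month.
Next: April 2004 → April 19, 2004.
May 2004: May 19, 2004.
June 2004: June 19, 2004.
Next: July 2004 → July 19, 2004.

July 19, 2004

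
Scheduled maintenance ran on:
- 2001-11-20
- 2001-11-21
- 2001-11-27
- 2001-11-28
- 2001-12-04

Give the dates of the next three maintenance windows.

Gaps: 1, 6, 1, 6 days — not constant, but cyclic with period 2.
The events fall on every Tuesday and Wednesday.
Next Wednesday: 2001-12-05.
Next Tuesday: 2001-12-11.
The following Wednesday is 2001-12-12.

2001-12-05, 2001-12-11, 2001-12-12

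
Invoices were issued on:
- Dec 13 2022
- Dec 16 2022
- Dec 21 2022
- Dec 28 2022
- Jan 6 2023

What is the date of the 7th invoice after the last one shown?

May 5 2023

Gaps: 3, 5, 7, 9 days — each gap is 2 larger than the previous one.
Next gap: 11 days. Jan 6 2023 + 11 days = Jan 17 2023.
Next gap: 13 days. Jan 17 2023 + 13 days = Jan 30 2023.
Next gap: 15 days. Jan 30 2023 + 15 days = Feb 14 2023.
Next gap: 17 days. Feb 14 2023 + 17 days = Mar 3 2023.
Next gap: 19 days. Mar 3 2023 + 19 days = Mar 22 2023.
Next gap: 21 days. Mar 22 2023 + 21 days = Apr 12 2023.
Next gap: 23 days. Apr 12 2023 + 23 days = May 5 2023.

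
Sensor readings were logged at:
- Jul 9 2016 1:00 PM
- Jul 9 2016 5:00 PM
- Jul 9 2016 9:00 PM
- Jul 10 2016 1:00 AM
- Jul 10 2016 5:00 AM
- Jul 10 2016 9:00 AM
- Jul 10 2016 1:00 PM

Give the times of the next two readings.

The interval is a steady 4 hours (4, 4, 4, 4, 4, 4).
Jul 10 2016 1:00 PM + 4 h = Jul 10 2016 5:00 PM.
Jul 10 2016 5:00 PM + 4 h = Jul 10 2016 9:00 PM.

Jul 10 2016 5:00 PM, Jul 10 2016 9:00 PM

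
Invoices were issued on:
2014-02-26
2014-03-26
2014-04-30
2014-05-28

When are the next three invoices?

2014-06-25, 2014-07-30, 2014-08-27

Every date is a Wednesday; gaps 28, 35, 28 days.
Each is the last Wednesday of its month (at least one falls on the 29th or later, ruling out '4th Wednesday').
June 2014 ends with Wednesday 2014-06-25.
Last Wednesday of July 2014: 2014-07-30.
Last Wednesday of August 2014: 2014-08-27.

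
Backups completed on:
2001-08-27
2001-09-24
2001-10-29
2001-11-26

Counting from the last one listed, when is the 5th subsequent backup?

2002-04-29

Every date is a Monday; gaps 28, 35, 28 days.
Each is the last Monday of its month (at least one falls on the 29th or later, ruling out '4th Monday').
December 2001 ends with Monday 2001-12-31.
Last Monday of January 2002: 2002-01-28.
February 2002 ends with Monday 2002-02-25.
Last Monday of March 2002: 2002-03-25.
Last Monday of April 2002: 2002-04-29.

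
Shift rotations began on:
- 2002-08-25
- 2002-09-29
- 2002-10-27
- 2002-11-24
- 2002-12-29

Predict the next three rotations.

Every date is a Sunday; gaps 35, 28, 28, 35 days.
Each is the last Sunday of its month (at least one falls on the 29th or later, ruling out '4th Sunday').
Last Sunday of January 2003: 2003-01-26.
February 2003 ends with Sunday 2003-02-23.
March 2003 ends with Sunday 2003-03-30.

2003-01-26, 2003-02-23, 2003-03-30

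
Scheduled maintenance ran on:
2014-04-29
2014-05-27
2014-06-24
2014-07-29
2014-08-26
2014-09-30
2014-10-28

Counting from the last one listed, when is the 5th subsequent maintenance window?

2015-03-31

All Tuesdays; the gaps (28, 28, 35, 28, 35, 28) vary with month length.
This is the last Tuesday of each month.
November 2014 ends with Tuesday 2014-11-25.
Last Tuesday of December 2014: 2014-12-30.
Last Tuesday of January 2015: 2015-01-27.
Last Tuesday of February 2015: 2015-02-24.
Last Tuesday of March 2015: 2015-03-31.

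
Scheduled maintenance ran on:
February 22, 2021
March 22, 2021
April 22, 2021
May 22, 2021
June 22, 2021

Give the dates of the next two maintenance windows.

July 22, 2021; August 22, 2021

Each date is the 22nd; the gaps (28, 31, 30, 31) track the month lengths.
The rule is the 22nd of each month.
Next: July 2021 → July 22, 2021.
August 2021: August 22, 2021.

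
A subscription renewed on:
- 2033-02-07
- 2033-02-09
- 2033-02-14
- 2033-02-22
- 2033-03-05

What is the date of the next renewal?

2033-03-19

Intervals are 2, 5, 8, 11 days — an arithmetic progression with common difference 3.
Next gap: 14 days. 2033-03-05 + 14 days = 2033-03-19.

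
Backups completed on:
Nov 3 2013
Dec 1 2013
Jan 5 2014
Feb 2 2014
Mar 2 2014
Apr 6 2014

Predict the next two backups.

Gaps: 28, 35, 28, 28, 35 days — a mix of 28 and 35. Every date is a Sunday.
Each is the 1st Sunday of its month.
May 2014 — 1st Sunday is May 4 2014.
1st Sunday of June 2014: Jun 1 2014.

May 4 2014, Jun 1 2014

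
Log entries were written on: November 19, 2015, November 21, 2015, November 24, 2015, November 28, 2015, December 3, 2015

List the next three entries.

The spacing grows by 1 each time: 2, 3, 4, 5 days.
Next gap: 6 days. December 3, 2015 + 6 days = December 9, 2015.
Next gap: 7 days. December 9, 2015 + 7 days = December 16, 2015.
Next gap: 8 days. December 16, 2015 + 8 days = December 24, 2015.

December 9, 2015; December 16, 2015; December 24, 2015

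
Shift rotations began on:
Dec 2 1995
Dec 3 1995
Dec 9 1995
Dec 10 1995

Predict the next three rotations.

Gaps: 1, 6, 1 days — not constant, but cyclic with period 2.
The events fall on every Saturday and Sunday.
The following Saturday is Dec 16 1995.
Next Sunday: Dec 17 1995.
The following Saturday is Dec 23 1995.

Dec 16 1995, Dec 17 1995, Dec 23 1995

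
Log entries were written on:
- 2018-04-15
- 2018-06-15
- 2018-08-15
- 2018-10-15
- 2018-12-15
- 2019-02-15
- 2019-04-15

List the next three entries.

2019-06-15, 2019-08-15, 2019-10-15

Gaps: 61, 61, 61, 61, 62, 59 days — not constant. Every event is on the 15th of the month.
Pattern: the 15th of every 2 months.
Next: June 2019 → 2019-06-15.
August 2019: 2019-08-15.
October 2019: 2019-10-15.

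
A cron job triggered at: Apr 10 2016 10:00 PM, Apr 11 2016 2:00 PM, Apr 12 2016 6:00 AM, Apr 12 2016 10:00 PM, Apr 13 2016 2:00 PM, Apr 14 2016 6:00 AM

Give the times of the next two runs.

Apr 14 2016 10:00 PM, Apr 15 2016 2:00 PM

Spacing: 16, 16, 16, 16, 16 h — constant 16 h.
Apr 14 2016 6:00 AM + 16 h = Apr 14 2016 10:00 PM.
Apr 14 2016 10:00 PM + 16 h = Apr 15 2016 2:00 PM.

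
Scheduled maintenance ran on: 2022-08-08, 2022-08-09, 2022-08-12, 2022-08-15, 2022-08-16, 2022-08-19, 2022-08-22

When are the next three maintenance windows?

2022-08-23, 2022-08-26, 2022-08-29

Every event lands on a Monday or Tuesday or Friday (gaps cycle 1, 3, 3, 1, 3, 3).
So the schedule is: every Monday, Tuesday and Friday.
The following Tuesday is 2022-08-23.
The following Friday is 2022-08-26.
The following Monday is 2022-08-29.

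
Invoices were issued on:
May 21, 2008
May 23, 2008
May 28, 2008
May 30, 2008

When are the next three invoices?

Every event lands on a Wednesday or Friday (gaps cycle 2, 5, 2).
So the schedule is: every Wednesday and Friday.
Next Wednesday: June 4, 2008.
Next Friday: June 6, 2008.
Next Wednesday: June 11, 2008.

June 4, 2008; June 6, 2008; June 11, 2008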